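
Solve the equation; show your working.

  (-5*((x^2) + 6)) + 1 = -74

Step 1. [(-5*((x^2) + 6)) + 1 = -74] peel the +1: subtract 1 from each side. So sub: -5*((x^2) + 6) = -75.
Step 2. [-5*((x^2) + 6) = -75] -5 out front; divide by -5 ⇒ div: (x^2) + 6 = 15.
Step 3. [(x^2) + 6 = 15] +6 is outermost — subtract 6 both sides, so sub: x^2 = 9.
Step 4. [x^2 = 9] LHS squared, RHS 9 ≥ 0: apply √ (±). So sqrt: x = 3 or -3.

Answer: x ∈ {-3, 3}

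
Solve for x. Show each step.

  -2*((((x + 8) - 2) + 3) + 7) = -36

Step 1. [-2*((((x + 8) - 2) + 3) + 7) = -36] divide by the outer -2. So div: (((x + 8) - 2) + 3) + 7 = 18.
Step 2. [(((x + 8) - 2) + 3) + 7 = 18] +7 is outermost — subtract 7 both sides ⇒ sub: ((x + 8) - 2) + 3 = 11.
Step 3. [((x + 8) - 2) + 3 = 11] the outer +3 inverts by subtracting 3, so sub: (x + 8) - 2 = 8.
Step 4. [(x + 8) - 2 = 8] add 2: x sits inside (… - 2) ⇒ sub: x + 8 = 10.
Step 5. [x + 8 = 10] subtract 8: x sits inside (… + 8), so sub: x = 2.

Answer: x ∈ {2}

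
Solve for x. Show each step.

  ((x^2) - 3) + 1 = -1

Step 1. [((x^2) - 3) + 1 = -1] subtract 1: x sits inside (… + 1). So sub: (x^2) - 3 = -2.
Step 2. [(x^2) - 3 = -2] -3 is outermost — add 3 both sides. So sub: x^2 = 1.
Step 3. [x^2 = 1] √ both sides: 1 ≥ 0 gives two branches, so sqrt: x = 1 or -1.

Answer: x ∈ {-1, 1}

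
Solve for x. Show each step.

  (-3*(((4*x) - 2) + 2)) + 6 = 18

Step 1. [(-3*(((4*x) - 2) + 2)) + 6 = 18] +6 is outermost — subtract 6 both sides, so sub: -3*(((4*x) - 2) + 2) = 12.
Step 2. [-3*(((4*x) - 2) + 2) = 12] -3·(inner) — divide through by -3. So div: ((4*x) - 2) + 2 = -4.
Step 3. [((4*x) - 2) + 2 = -4] subtract 2: x sits inside (… + 2) ⇒ sub: (4*x) - 2 = -6.
Step 4. [(4*x) - 2 = -6] add 2: x sits inside (… - 2). So sub: 4*x = -4.
Step 5. [4*x = -4] LHS = 4·(…); ÷4 both sides. So div: x = -1.

Answer: x ∈ {-1}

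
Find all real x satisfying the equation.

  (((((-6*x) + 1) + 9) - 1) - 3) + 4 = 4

Step 1. [(((((-6*x) + 1) + 9) - 1) - 3) + 4 = 4] +4 is outermost — subtract 4 both sides, so sub: ((((-6*x) + 1) + 9) - 1) - 3 = 0.
Step 2. [((((-6*x) + 1) + 9) - 1) - 3 = 0] add 3: x sits inside (… - 3). So sub: (((-6*x) + 1) + 9) - 1 = 3.
Step 3. [(((-6*x) + 1) + 9) - 1 = 3] add 1: x sits inside (… - 1) ⇒ sub: ((-6*x) + 1) + 9 = 4.
Step 4. [((-6*x) + 1) + 9 = 4] subtract 9: x sits inside (… + 9) ⇒ sub: (-6*x) + 1 = -5.
Step 5. [(-6*x) + 1 = -5] peel the +1: subtract 1 from each side ⇒ sub: -6*x = -6.
Step 6. [-6*x = -6] leading coefficient -6: divide by -6, so div: x = 1.

Answer: x ∈ {1}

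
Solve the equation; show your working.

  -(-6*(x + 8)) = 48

Step 1. [-(-6*(x + 8)) = 48] leading − — multiply by −1 ⇒ neg: -6*(x + 8) = -48.
Step 2. [-6*(x + 8) = -48] leading coefficient -6: divide by -6. So div: x + 8 = 8.
Step 3. [x + 8 = 8] the outer +8 inverts by subtracting 8, so sub: x = 0.

Answer: x ∈ {0}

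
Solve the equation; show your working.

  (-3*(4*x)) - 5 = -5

Step 1. [(-3*(4*x)) - 5 = -5] the outer -5 inverts by adding 5, so sub: -3*(4*x) = 0.
Step 2. [-3*(4*x) = 0] -3 out front; divide by -3. So div: 4*x = 0.
Step 3. [4*x = 0] 4 out front; divide by 4. So div: x = 0.

Answer: x ∈ {0}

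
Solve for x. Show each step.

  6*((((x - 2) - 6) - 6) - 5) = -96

Step 1. [6*((((x - 2) - 6) - 6) - 5) = -96] divide by the outer 6. So div: (((x - 2) - 6) - 6) - 5 = -16.
Step 2. [(((x - 2) - 6) - 6) - 5 = -16] the outer -5 inverts by adding 5. So sub: ((x - 2) - 6) - 6 = -11.
Step 3. [((x - 2) - 6) - 6 = -11] peel the -6: add 6 from each side, so sub: (x - 2) - 6 = -5.
Step 4. [(x - 2) - 6 = -5] 6 comes off first (add 6). So sub: x - 2 = 1.
Step 5. [x - 2 = 1] the outer -2 inverts by adding 2. So sub: x = 3.

Answer: x ∈ {3}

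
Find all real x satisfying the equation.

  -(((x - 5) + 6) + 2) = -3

Step 1. [-(((x - 5) + 6) + 2) = -3] leading − — multiply by −1. So neg: ((x - 5) + 6) + 2 = 3.
Step 2. [((x - 5) + 6) + 2 = 3] subtract 2: x sits inside (… + 2), so sub: (x - 5) + 6 = 1.
Step 3. [(x - 5) + 6 = 1] subtract 6: x sits inside (… + 6), so sub: x - 5 = -5.
Step 4. [x - 5 = -5] 5 comes off first (add 5). So sub: x = 0.

Answer: x ∈ {0}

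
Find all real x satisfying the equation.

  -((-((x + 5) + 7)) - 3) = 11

Step 1. [-((-((x + 5) + 7)) - 3) = 11] leading − — multiply by −1 ⇒ neg: (-((x + 5) + 7)) - 3 = -11.
Step 2. [(-((x + 5) + 7)) - 3 = -11] -3 is outermost — add 3 both sides ⇒ sub: -((x + 5) + 7) = -8.
Step 3. [-((x + 5) + 7) = -8] flip signs both sides ⇒ neg: (x + 5) + 7 = 8.
Step 4. [(x + 5) + 7 = 8] +7 is outermost — subtract 7 both sides ⇒ sub: x + 5 = 1.
Step 5. [x + 5 = 1] peel the +5: subtract 5 from each side ⇒ sub: x = -4.

Answer: x ∈ {-4}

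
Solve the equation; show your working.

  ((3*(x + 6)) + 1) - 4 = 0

Step 1. [((3*(x + 6)) + 1) - 4 = 0] add 4: x sits inside (… - 4) ⇒ sub: (3*(x + 6)) + 1 = 4.
Step 2. [(3*(x + 6)) + 1 = 4] subtract 1: x sits inside (… + 1). So sub: 3*(x + 6) = 3.
Step 3. [3*(x + 6) = 3] 3 out front; divide by 3, so div: x + 6 = 1.
Step 4. [x + 6 = 1] subtract 6: x sits inside (… + 6). So sub: x = -5.

Answer: x ∈ {-5}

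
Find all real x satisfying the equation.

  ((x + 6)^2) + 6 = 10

Step 1. [((x + 6)^2) + 6 = 10] peel the +6: subtract 6 from each side, so sub: (x + 6)^2 = 4.
Step 2. [(x + 6)^2 = 4] LHS squared, RHS 4 ≥ 0: apply √ (±) ⇒ sqrt: x + 6 = 2 or -2.
Step 3. [x + 6 = 2 or -2] the outer +6 inverts by subtracting 6 ⇒ sub: x = -4 or -8.

Answer: x ∈ {-8, -4}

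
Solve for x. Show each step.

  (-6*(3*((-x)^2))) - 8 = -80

Step 1. [(-6*(3*((-x)^2))) - 8 = -80] add 8: x sits inside (… - 8) ⇒ sub: -6*(3*((-x)^2)) = -72.
Step 2. [-6*(3*((-x)^2)) = -72] divide by the outer -6, so div: 3*((-x)^2) = 12.
Step 3. [3*((-x)^2) = 12] LHS = 3·(…); ÷3 both sides ⇒ div: (-x)^2 = 4.
Step 4. [(-x)^2 = 4] √ both sides: 4 ≥ 0 gives two branches, so sqrt: -x = 2 or -2.
Step 5. [-x = 2 or -2] LHS negated; negate both sides ⇒ neg: x = -2 or 2.

Answer: x ∈ {-2, 2}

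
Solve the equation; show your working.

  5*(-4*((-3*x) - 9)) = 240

Step 1. [5*(-4*((-3*x) - 9)) = 240] LHS = 5·(…); ÷5 both sides, so div: -4*((-3*x) - 9) = 48.
Step 2. [-4*((-3*x) - 9) = 48] LHS = -4·(…); ÷-4 both sides ⇒ div: (-3*x) - 9 = -12.
Step 3. [(-3*x) - 9 = -12] -3 | LHS and -3 | -12: pull -3 out, so factor: x + 3 = 4.
Step 4. [x + 3 = 4] 3 comes off first (subtract 3). So sub: x = 1.

Answer: x ∈ {1}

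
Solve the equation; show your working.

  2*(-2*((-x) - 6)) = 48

Step 1. [2*(-2*((-x) - 6)) = 48] 2 out front; divide by 2. So div: -2*((-x) - 6) = 24.
Step 2. [-2*((-x) - 6) = 24] divide by the outer -2, so div: (-x) - 6 = -12.
Step 3. [(-x) - 6 = -12] 6 comes off first (add 6) ⇒ sub: -x = -6.
Step 4. [-x = -6] LHS negated; negate both sides ⇒ neg: x = 6.

Answer: x ∈ {6}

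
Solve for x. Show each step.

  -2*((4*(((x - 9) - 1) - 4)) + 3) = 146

Step 1. [-2*((4*(((x - 9) - 1) - 4)) + 3) = 146] -2·(inner) — divide through by -2, so div: (4*(((x - 9) - 1) - 4)) + 3 = -73.
Step 2. [(4*(((x - 9) - 1) - 4)) + 3 = -73] +3 is outermost — subtract 3 both sides, so sub: 4*(((x - 9) - 1) - 4) = -76.
Step 3. [4*(((x - 9) - 1) - 4) = -76] divide by the outer 4 ⇒ div: ((x - 9) - 1) - 4 = -19.
Step 4. [((x - 9) - 1) - 4 = -19] the outer -4 inverts by adding 4 ⇒ sub: (x - 9) - 1 = -15.
Step 5. [(x - 9) - 1 = -15] add 1: x sits inside (… - 1) ⇒ sub: x - 9 = -14.
Step 6. [x - 9 = -14] the outer -9 inverts by adding 9, so sub: x = -5.

Answer: x ∈ {-5}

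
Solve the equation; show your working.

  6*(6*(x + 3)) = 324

Step 1. [6*(6*(x + 3)) = 324] leading coefficient 6: divide by 6. So div: 6*(x + 3) = 54.
Step 2. [6*(x + 3) = 54] divide by the outer 6 ⇒ div: x + 3 = 9.
Step 3. [x + 3 = 9] subtract 3: x sits inside (… + 3), so sub: x = 6.

Answer: x ∈ {6}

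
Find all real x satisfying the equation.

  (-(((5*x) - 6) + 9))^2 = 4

Step 1. [(-(((5*x) - 6) + 9))^2 = 4] √ both sides: 4 ≥ 0 gives two branches ⇒ sqrt: -(((5*x) - 6) + 9) = 2 or -2.
Step 2. [-(((5*x) - 6) + 9) = 2 or -2] leading − — multiply by −1, so neg: ((5*x) - 6) + 9 = -2 or 2.
Step 3. [((5*x) - 6) + 9 = -2 or 2] 9 comes off first (subtract 9). So sub: (5*x) - 6 = -11 or -7.
Step 4. [(5*x) - 6 = -11 or -7] the outer -6 inverts by adding 6. So sub: 5*x = -5 or -1.
Step 5. [5*x = -5 or -1] 5·(inner) — divide through by 5 ⇒ div: x = -1 or -1/5.

Answer: x ∈ {-1, -1/5}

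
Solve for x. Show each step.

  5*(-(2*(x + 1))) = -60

Step 1. [5*(-(2*(x + 1))) = -60] 5 out front; divide by 5, so div: -(2*(x + 1)) = -12.
Step 2. [-(2*(x + 1)) = -12] LHS negated; negate both sides. So neg: 2*(x + 1) = 12.
Step 3. [2*(x + 1) = 12] leading coefficient 2: divide by 2, so div: x + 1 = 6.
Step 4. [x + 1 = 6] the outer +1 inverts by subtracting 1. So sub: x = 5.

Answer: x ∈ {5}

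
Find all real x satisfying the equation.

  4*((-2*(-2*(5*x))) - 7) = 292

Step 1. [4*((-2*(-2*(5*x))) - 7) = 292] LHS = 4·(…); ÷4 both sides. So div: (-2*(-2*(5*x))) - 7 = 73.
Step 2. [(-2*(-2*(5*x))) - 7 = 73] peel the -7: add 7 from each side, so sub: -2*(-2*(5*x)) = 80.
Step 3. [-2*(-2*(5*x)) = 80] divide by the outer -2. So div: -2*(5*x) = -40.
Step 4. [-2*(5*x) = -40] LHS = -2·(…); ÷-2 both sides ⇒ div: 5*x = 20.
Step 5. [5*x = 20] LHS = 5·(…); ÷5 both sides, so div: x = 4.

Answer: x ∈ {4}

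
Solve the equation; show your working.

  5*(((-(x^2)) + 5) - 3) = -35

Step 1. [5*(((-(x^2)) + 5) - 3) = -35] leading coefficient 5: divide by 5 ⇒ div: ((-(x^2)) + 5) - 3 = -7.
Step 2. [((-(x^2)) + 5) - 3 = -7] peel the -3: add 3 from each side ⇒ sub: (-(x^2)) + 5 = -4.
Step 3. [(-(x^2)) + 5 = -4] the outer +5 inverts by subtracting 5. So sub: -(x^2) = -9.
Step 4. [-(x^2) = -9] flip signs both sides ⇒ neg: x^2 = 9.
Step 5. [x^2 = 9] LHS squared, RHS 9 ≥ 0: apply √ (±) ⇒ sqrt: x = 3 or -3.

Answer: x ∈ {-3, 3}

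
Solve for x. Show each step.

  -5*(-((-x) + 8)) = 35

Step 1. [-5*(-((-x) + 8)) = 35] LHS = -5·(…); ÷-5 both sides ⇒ div: -((-x) + 8) = -7.
Step 2. [-((-x) + 8) = -7] LHS negated; negate both sides, so neg: (-x) + 8 = 7.
Step 3. [(-x) + 8 = 7] subtract 8: x sits inside (… + 8), so sub: -x = -1.
Step 4. [-x = -1] flip signs both sides ⇒ neg: x = 1.

Answer: x ∈ {1}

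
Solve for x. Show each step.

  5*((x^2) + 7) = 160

Step 1. [5*((x^2) + 7) = 160] 5·(inner) — divide through by 5, so div: (x^2) + 7 = 32.
Step 2. [(x^2) + 7 = 32] the outer +7 inverts by subtracting 7. So sub: x^2 = 25.
Step 3. [x^2 = 25] √ both sides: 25 ≥ 0 gives two branches ⇒ sqrt: x = 5 or -5.

Answer: x ∈ {-5, 5}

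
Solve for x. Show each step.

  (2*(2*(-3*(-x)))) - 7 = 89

Step 1. [(2*(2*(-3*(-x)))) - 7 = 89] peel the -7: add 7 from each side, so sub: 2*(2*(-3*(-x))) = 96.
Step 2. [2*(2*(-3*(-x))) = 96] leading coefficient 2: divide by 2, so div: 2*(-3*(-x)) = 48.
Step 3. [2*(-3*(-x)) = 48] divide by the outer 2. So div: -3*(-x) = 24.
Step 4. [-3*(-x) = 24] divide by the outer -3 ⇒ div: -x = -8.
Step 5. [-x = -8] LHS negated; negate both sides. So neg: x = 8.

Answer: x ∈ {8}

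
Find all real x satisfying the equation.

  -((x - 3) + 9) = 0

Step 1. [-((x - 3) + 9) = 0] flip signs both sides, so neg: (x - 3) + 9 = 0.
Step 2. [(x - 3) + 9 = 0] 9 comes off first (subtract 9). So sub: x - 3 = -9.
Step 3. [x - 3 = -9] add 3: x sits inside (… - 3) ⇒ sub: x = -6.

Answer: x ∈ {-6}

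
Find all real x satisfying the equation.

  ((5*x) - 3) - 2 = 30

Step 1. [((5*x) - 3) - 2 = 30] 2 comes off first (add 2). So sub: (5*x) - 3 = 32.
Step 2. [(5*x) - 3 = 32] 3 comes off first (add 3). So sub: 5*x = 35.
Step 3. [5*x = 35] divide by the outer 5. So div: x = 7.

Answer: x ∈ {7}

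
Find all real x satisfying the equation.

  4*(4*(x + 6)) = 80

Step 1. [4*(4*(x + 6)) = 80] divide by the outer 4, so div: 4*(x + 6) = 20.
Step 2. [4*(x + 6) = 20] divide by the outer 4, so div: x + 6 = 5.
Step 3. [x + 6 = 5] the outer +6 inverts by subtracting 6, so sub: x = -1.

Answer: x ∈ {-1}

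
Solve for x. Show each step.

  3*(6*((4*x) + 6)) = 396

Step 1. [3*(6*((4*x) + 6)) = 396] 3·(inner) — divide through by 3, so div: 6*((4*x) + 6) = 132.
Step 2. [6*((4*x) + 6) = 132] divide by the outer 6. So div: (4*x) + 6 = 22.
Step 3. [(4*x) + 6 = 22] subtract 6: x sits inside (… + 6), so sub: 4*x = 16.
Step 4. [4*x = 16] LHS = 4·(…); ÷4 both sides. So div: x = 4.

Answer: x ∈ {4}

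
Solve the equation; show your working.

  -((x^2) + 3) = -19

Step 1. [-((x^2) + 3) = -19] flip signs both sides. So neg: (x^2) + 3 = 19.
Step 2. [(x^2) + 3 = 19] 3 comes off first (subtract 3). So sub: x^2 = 16.
Step 3. [x^2 = 16] √ both sides: 16 ≥ 0 gives two branches, so sqrt: x = 4 or -4.

Answer: x ∈ {-4, 4}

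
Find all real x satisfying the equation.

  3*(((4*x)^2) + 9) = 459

Step 1. [3*(((4*x)^2) + 9) = 459] 3 out front; divide by 3 ⇒ div: ((4*x)^2) + 9 = 153.
Step 2. [((4*x)^2) + 9 = 153] +9 is outermost — subtract 9 both sides ⇒ sub: (4*x)^2 = 144.
Step 3. [(4*x)^2 = 144] √ both sides: 144 ≥ 0 gives two branches, so sqrt: 4*x = 12 or -12.
Step 4. [4*x = 12 or -12] divide by the outer 4, so div: x = 3 or -3.

Answer: x ∈ {-3, 3}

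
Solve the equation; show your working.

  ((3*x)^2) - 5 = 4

Step 1. [((3*x)^2) - 5 = 4] 5 comes off first (add 5). So sub: (3*x)^2 = 9.
Step 2. [(3*x)^2 = 9] LHS squared, RHS 9 ≥ 0: apply √ (±). So sqrt: 3*x = 3 or -3.
Step 3. [3*x = 3 or -3] 3 out front; divide by 3, so div: x = 1 or -1.

Answer: x ∈ {-1, 1}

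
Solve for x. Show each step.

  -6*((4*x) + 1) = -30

Step 1. [-6*((4*x) + 1) = -30] divide by the outer -6, so div: (4*x) + 1 = 5.
Step 2. [(4*x) + 1 = 5] peel the +1: subtract 1 from each side ⇒ sub: 4*x = 4.
Step 3. [4*x = 4] divide by the outer 4 ⇒ div: x = 1.

Answer: x ∈ {1}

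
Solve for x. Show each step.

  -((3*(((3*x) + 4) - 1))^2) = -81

Step 1. [-((3*(((3*x) + 4) - 1))^2) = -81] LHS negated; negate both sides ⇒ neg: (3*(((3*x) + 4) - 1))^2 = 81.
Step 2. [(3*(((3*x) + 4) - 1))^2 = 81] √ both sides: 81 ≥ 0 gives two branches, so sqrt: 3*(((3*x) + 4) - 1) = 9 or -9.
Step 3. [3*(((3*x) + 4) - 1) = 9 or -9] LHS = 3·(…); ÷3 both sides ⇒ div: ((3*x) + 4) - 1 = 3 or -3.
Step 4. [((3*x) + 4) - 1 = 3 or -3] add 1: x sits inside (… - 1) ⇒ sub: (3*x) + 4 = 4 or -2.
Step 5. [(3*x) + 4 = 4 or -2] subtract 4: x sits inside (… + 4) ⇒ sub: 3*x = 0 or -6.
Step 6. [3*x = 0 or -6] LHS = 3·(…); ÷3 both sides ⇒ div: x = 0 or -2.

Answer: x ∈ {-2, 0}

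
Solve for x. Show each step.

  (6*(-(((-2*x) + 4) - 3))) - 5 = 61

Step 1. [(6*(-(((-2*x) + 4) - 3))) - 5 = 61] -5 is outermost — add 5 both sides ⇒ sub: 6*(-(((-2*x) + 4) - 3)) = 66.
Step 2. [6*(-(((-2*x) + 4) - 3)) = 66] 6·(inner) — divide through by 6. So div: -(((-2*x) + 4) - 3) = 11.
Step 3. [-(((-2*x) + 4) - 3) = 11] LHS negated; negate both sides, so neg: ((-2*x) + 4) - 3 = -11.
Step 4. [((-2*x) + 4) - 3 = -11] peel the -3: add 3 from each side, so sub: (-2*x) + 4 = -8.
Step 5. [(-2*x) + 4 = -8] subtract 4: x sits inside (… + 4) ⇒ sub: -2*x = -12.
Step 6. [-2*x = -12] leading coefficient -2: divide by -2, so div: x = 6.

Answer: x ∈ {6}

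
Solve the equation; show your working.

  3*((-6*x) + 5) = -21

Step 1. [3*((-6*x) + 5) = -21] 3 out front; divide by 3. So div: (-6*x) + 5 = -7.
Step 2. [(-6*x) + 5 = -7] +5 is outermost — subtract 5 both sides. So sub: -6*x = -12.
Step 3. [-6*x = -12] leading coefficient -6: divide by -6. So div: x = 2.

Answer: x ∈ {2}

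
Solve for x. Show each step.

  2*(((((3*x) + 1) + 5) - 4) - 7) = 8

Step 1. [2*(((((3*x) + 1) + 5) - 4) - 7) = 8] divide by the outer 2, so div: ((((3*x) + 1) + 5) - 4) - 7 = 4.
Step 2. [((((3*x) + 1) + 5) - 4) - 7 = 4] the outer -7 inverts by adding 7, so sub: (((3*x) + 1) + 5) - 4 = 11.
Step 3. [(((3*x) + 1) + 5) - 4 = 11] 4 comes off first (add 4) ⇒ sub: ((3*x) + 1) + 5 = 15.
Step 4. [((3*x) + 1) + 5 = 15] subtract 5: x sits inside (… + 5) ⇒ sub: (3*x) + 1 = 10.
Step 5. [(3*x) + 1 = 10] the outer +1 inverts by subtracting 1, so sub: 3*x = 9.
Step 6. [3*x = 9] leading coefficient 3: divide by 3. So div: x = 3.

Answer: x ∈ {3}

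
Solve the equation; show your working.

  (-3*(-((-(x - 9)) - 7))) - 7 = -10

Step 1. [(-3*(-((-(x - 9)) - 7))) - 7 = -10] 7 comes off first (add 7) ⇒ sub: -3*(-((-(x - 9)) - 7)) = -3.
Step 2. [-3*(-((-(x - 9)) - 7)) = -3] -3·(inner) — divide through by -3 ⇒ div: -((-(x - 9)) - 7) = 1.
Step 3. [-((-(x - 9)) - 7) = 1] flip signs both sides. So neg: (-(x - 9)) - 7 = -1.
Step 4. [(-(x - 9)) - 7 = -1] 7 comes off first (add 7), so sub: -(x - 9) = 6.
Step 5. [-(x - 9) = 6] LHS negated; negate both sides ⇒ neg: x - 9 = -6.
Step 6. [x - 9 = -6] add 9: x sits inside (… - 9), so sub: x = 3.

Answer: x ∈ {3}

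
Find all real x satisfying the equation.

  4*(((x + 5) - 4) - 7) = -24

Step 1. [4*(((x + 5) - 4) - 7) = -24] 4 out front; divide by 4 ⇒ div: ((x + 5) - 4) - 7 = -6.
Step 2. [((x + 5) - 4) - 7 = -6] -7 is outermost — add 7 both sides, so sub: (x + 5) - 4 = 1.
Step 3. [(x + 5) - 4 = 1] peel the -4: add 4 from each side ⇒ sub: x + 5 = 5.
Step 4. [x + 5 = 5] 5 comes off first (subtract 5), so sub: x = 0.

Answer: x ∈ {0}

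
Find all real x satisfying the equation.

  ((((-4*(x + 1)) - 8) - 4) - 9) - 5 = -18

Step 1. [((((-4*(x + 1)) - 8) - 4) - 9) - 5 = -18] the outer -5 inverts by adding 5 ⇒ sub: (((-4*(x + 1)) - 8) - 4) - 9 = -13.
Step 2. [(((-4*(x + 1)) - 8) - 4) - 9 = -13] peel the -9: add 9 from each side ⇒ sub: ((-4*(x + 1)) - 8) - 4 = -4.
Step 3. [((-4*(x + 1)) - 8) - 4 = -4] -4 is outermost — add 4 both sides, so sub: (-4*(x + 1)) - 8 = 0.
Step 4. [(-4*(x + 1)) - 8 = 0] -4 | LHS and -4 | 0: pull -4 out. So factor: (x + 1) + 2 = 0.
Step 5. [(x + 1) + 2 = 0] subtract 2: x sits inside (… + 2) ⇒ sub: x + 1 = -2.
Step 6. [x + 1 = -2] +1 is outermost — subtract 1 both sides, so sub: x = -3.

Answer: x ∈ {-3}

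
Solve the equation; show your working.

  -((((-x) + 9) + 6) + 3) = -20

Step 1. [-((((-x) + 9) + 6) + 3) = -20] flip signs both sides. So neg: (((-x) + 9) + 6) + 3 = 20.
Step 2. [(((-x) + 9) + 6) + 3 = 20] subtract 3: x sits inside (… + 3). So sub: ((-x) + 9) + 6 = 17.
Step 3. [((-x) + 9) + 6 = 17] +6 is outermost — subtract 6 both sides. So sub: (-x) + 9 = 11.
Step 4. [(-x) + 9 = 11] peel the +9: subtract 9 from each side ⇒ sub: -x = 2.
Step 5. [-x = 2] LHS negated; negate both sides ⇒ neg: x = -2.

Answer: x ∈ {-2}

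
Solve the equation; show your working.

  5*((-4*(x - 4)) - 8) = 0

Step 1. [5*((-4*(x - 4)) - 8) = 0] divide by the outer 5. So div: (-4*(x - 4)) - 8 = 0.
Step 2. [(-4*(x - 4)) - 8 = 0] peel the -8: add 8 from each side, so sub: -4*(x - 4) = 8.
Step 3. [-4*(x - 4) = 8] leading coefficient -4: divide by -4 ⇒ div: x - 4 = -2.
Step 4. [x - 4 = -2] peel the -4: add 4 from each side. So sub: x = 2.

Answer: x ∈ {2}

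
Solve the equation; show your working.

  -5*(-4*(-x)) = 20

Step 1. [-5*(-4*(-x)) = 20] LHS = -5·(…); ÷-5 both sides. So div: -4*(-x) = -4.
Step 2. [-4*(-x) = -4] divide by the outer -4. So div: -x = 1.
Step 3. [-x = 1] flip signs both sides ⇒ neg: x = -1.

Answer: x ∈ {-1}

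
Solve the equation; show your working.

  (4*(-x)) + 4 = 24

Step 1. [(4*(-x)) + 4 = 24] 4 divides every term; factor it out, so factor: (-x) + 1 = 6.
Step 2. [(-x) + 1 = 6] subtract 1: x sits inside (… + 1) ⇒ sub: -x = 5.
Step 3. [-x = 5] LHS negated; negate both sides, so neg: x = -5.

Answer: x ∈ {-5}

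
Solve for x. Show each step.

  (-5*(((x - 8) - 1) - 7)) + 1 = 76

Step 1. [(-5*(((x - 8) - 1) - 7)) + 1 = 76] subtract 1: x sits inside (… + 1). So sub: -5*(((x - 8) - 1) - 7) = 75.
Step 2. [-5*(((x - 8) - 1) - 7) = 75] divide by the outer -5, so div: ((x - 8) - 1) - 7 = -15.
Step 3. [((x - 8) - 1) - 7 = -15] -7 is outermost — add 7 both sides, so sub: (x - 8) - 1 = -8.
Step 4. [(x - 8) - 1 = -8] -1 is outermost — add 1 both sides ⇒ sub: x - 8 = -7.
Step 5. [x - 8 = -7] peel the -8: add 8 from each side ⇒ sub: x = 1.

Answer: x ∈ {1}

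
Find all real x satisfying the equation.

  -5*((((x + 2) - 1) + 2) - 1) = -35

Step 1. [-5*((((x + 2) - 1) + 2) - 1) = -35] -5·(inner) — divide through by -5 ⇒ div: (((x + 2) - 1) + 2) - 1 = 7.
Step 2. [(((x + 2) - 1) + 2) - 1 = 7] add 1: x sits inside (… - 1). So sub: ((x + 2) - 1) + 2 = 8.
Step 3. [((x + 2) - 1) + 2 = 8] +2 is outermost — subtract 2 both sides, so sub: (x + 2) - 1 = 6.
Step 4. [(x + 2) - 1 = 6] peel the -1: add 1 from each side, so sub: x + 2 = 7.
Step 5. [x + 2 = 7] the outer +2 inverts by subtracting 2. So sub: x = 5.

Answer: x ∈ {5}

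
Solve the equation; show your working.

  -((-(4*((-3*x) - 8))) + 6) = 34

Step 1. [-((-(4*((-3*x) - 8))) + 6) = 34] leading − — multiply by −1. So neg: (-(4*((-3*x) - 8))) + 6 = -34.
Step 2. [(-(4*((-3*x) - 8))) + 6 = -34] the outer +6 inverts by subtracting 6, so sub: -(4*((-3*x) - 8)) = -40.
Step 3. [-(4*((-3*x) - 8)) = -40] leading − — multiply by −1 ⇒ neg: 4*((-3*x) - 8) = 40.
Step 4. [4*((-3*x) - 8) = 40] 4·(inner) — divide through by 4, so div: (-3*x) - 8 = 10.
Step 5. [(-3*x) - 8 = 10] 8 comes off first (add 8) ⇒ sub: -3*x = 18.
Step 6. [-3*x = 18] -3·(inner) — divide through by -3. So div: x = -6.

Answer: x ∈ {-6}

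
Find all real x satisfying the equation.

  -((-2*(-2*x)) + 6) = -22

Step 1. [-((-2*(-2*x)) + 6) = -22] flip signs both sides, so neg: (-2*(-2*x)) + 6 = 22.
Step 2. [(-2*(-2*x)) + 6 = 22] the outer +6 inverts by subtracting 6, so sub: -2*(-2*x) = 16.
Step 3. [-2*(-2*x) = 16] leading coefficient -2: divide by -2, so div: -2*x = -8.
Step 4. [-2*x = -8] divide by the outer -2 ⇒ div: x = 4.

Answer: x ∈ {4}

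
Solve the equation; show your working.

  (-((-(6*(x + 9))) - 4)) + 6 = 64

Step 1. [(-((-(6*(x + 9))) - 4)) + 6 = 64] +6 is outermost — subtract 6 both sides, so sub: -((-(6*(x + 9))) - 4) = 58.
Step 2. [-((-(6*(x + 9))) - 4) = 58] LHS negated; negate both sides. So neg: (-(6*(x + 9))) - 4 = -58.
Step 3. [(-(6*(x + 9))) - 4 = -58] peel the -4: add 4 from each side ⇒ sub: -(6*(x + 9)) = -54.
Step 4. [-(6*(x + 9)) = -54] flip signs both sides ⇒ neg: 6*(x + 9) = 54.
Step 5. [6*(x + 9) = 54] 6 out front; divide by 6, so div: x + 9 = 9.
Step 6. [x + 9 = 9] 9 comes off first (subtract 9) ⇒ sub: x = 0.

Answer: x ∈ {0}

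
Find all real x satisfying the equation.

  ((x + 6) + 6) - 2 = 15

Step 1. [((x + 6) + 6) - 2 = 15] add 2: x sits inside (… - 2), so sub: (x + 6) + 6 = 17.
Step 2. [(x + 6) + 6 = 17] the outer +6 inverts by subtracting 6. So sub: x + 6 = 11.
Step 3. [x + 6 = 11] subtract 6: x sits inside (… + 6), so sub: x = 5.

Answer: x ∈ {5}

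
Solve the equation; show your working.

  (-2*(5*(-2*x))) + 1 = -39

Step 1. [(-2*(5*(-2*x))) + 1 = -39] +1 is outermost — subtract 1 both sides. So sub: -2*(5*(-2*x)) = -40.
Step 2. [-2*(5*(-2*x)) = -40] divide by the outer -2 ⇒ div: 5*(-2*x) = 20.
Step 3. [5*(-2*x) = 20] 5 out front; divide by 5, so div: -2*x = 4.
Step 4. [-2*x = 4] -2·(inner) — divide through by -2, so div: x = -2.

Answer: x ∈ {-2}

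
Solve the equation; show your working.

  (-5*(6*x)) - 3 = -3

Step 1. [(-5*(6*x)) - 3 = -3] 3 comes off first (add 3). So sub: -5*(6*x) = 0.
Step 2. [-5*(6*x) = 0] -5·(inner) — divide through by -5, so div: 6*x = 0.
Step 3. [6*x = 0] divide by the outer 6. So div: x = 0.

Answer: x ∈ {0}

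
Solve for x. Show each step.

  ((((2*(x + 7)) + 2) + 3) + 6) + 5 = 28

Step 1. [((((2*(x + 7)) + 2) + 3) + 6) + 5 = 28] peel the +5: subtract 5 from each side ⇒ sub: (((2*(x + 7)) + 2) + 3) + 6 = 23.
Step 2. [(((2*(x + 7)) + 2) + 3) + 6 = 23] peel the +6: subtract 6 from each side ⇒ sub: ((2*(x + 7)) + 2) + 3 = 17.
Step 3. [((2*(x + 7)) + 2) + 3 = 17] +3 is outermost — subtract 3 both sides, so sub: (2*(x + 7)) + 2 = 14.
Step 4. [(2*(x + 7)) + 2 = 14] common factor 2 (LHS and 14) — divide through, so factor: (x + 7) + 1 = 7.
Step 5. [(x + 7) + 1 = 7] peel the +1: subtract 1 from each side, so sub: x + 7 = 6.
Step 6. [x + 7 = 6] peel the +7: subtract 7 from each side. So sub: x = -1.

Answer: x ∈ {-1}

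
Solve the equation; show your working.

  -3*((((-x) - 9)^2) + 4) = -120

Step 1. [-3*((((-x) - 9)^2) + 4) = -120] -3 out front; divide by -3. So div: (((-x) - 9)^2) + 4 = 40.
Step 2. [(((-x) - 9)^2) + 4 = 40] the outer +4 inverts by subtracting 4 ⇒ sub: ((-x) - 9)^2 = 36.
Step 3. [((-x) - 9)^2 = 36] LHS squared, RHS 36 ≥ 0: apply √ (±), so sqrt: (-x) - 9 = 6 or -6.
Step 4. [(-x) - 9 = 6 or -6] peel the -9: add 9 from each side, so sub: -x = 15 or 3.
Step 5. [-x = 15 or 3] LHS negated; negate both sides. So neg: x = -15 or -3.

Answer: x ∈ {-15, -3}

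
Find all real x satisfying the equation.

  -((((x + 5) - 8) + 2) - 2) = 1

Step 1. [-((((x + 5) - 8) + 2) - 2) = 1] leading − — multiply by −1 ⇒ neg: (((x + 5) - 8) + 2) - 2 = -1.
Step 2. [(((x + 5) - 8) + 2) - 2 = -1] add 2: x sits inside (… - 2) ⇒ sub: ((x + 5) - 8) + 2 = 1.
Step 3. [((x + 5) - 8) + 2 = 1] peel the +2: subtract 2 from each side. So sub: (x + 5) - 8 = -1.
Step 4. [(x + 5) - 8 = -1] -8 is outermost — add 8 both sides, so sub: x + 5 = 7.
Step 5. [x + 5 = 7] subtract 5: x sits inside (… + 5) ⇒ sub: x = 2.

Answer: x ∈ {2}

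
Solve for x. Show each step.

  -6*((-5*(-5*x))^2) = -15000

Step 1. [-6*((-5*(-5*x))^2) = -15000] divide by the outer -6 ⇒ div: (-5*(-5*x))^2 = 2500.
Step 2. [(-5*(-5*x))^2 = 2500] LHS squared, RHS 2500 ≥ 0: apply √ (±), so sqrt: -5*(-5*x) = 50 or -50.
Step 3. [-5*(-5*x) = 50 or -50] -5·(inner) — divide through by -5, so div: -5*x = -10 or 10.
Step 4. [-5*x = -10 or 10] LHS = -5·(…); ÷-5 both sides. So div: x = 2 or -2.

Answer: x ∈ {-2, 2}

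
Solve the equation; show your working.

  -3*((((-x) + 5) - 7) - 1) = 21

Step 1. [-3*((((-x) + 5) - 7) - 1) = 21] -3·(inner) — divide through by -3. So div: (((-x) + 5) - 7) - 1 = -7.
Step 2. [(((-x) + 5) - 7) - 1 = -7] 1 comes off first (add 1) ⇒ sub: ((-x) + 5) - 7 = -6.
Step 3. [((-x) + 5) - 7 = -6] -7 is outermost — add 7 both sides, so sub: (-x) + 5 = 1.
Step 4. [(-x) + 5 = 1] +5 is outermost — subtract 5 both sides ⇒ sub: -x = -4.
Step 5. [-x = -4] flip signs both sides, so neg: x = 4.

Answer: x ∈ {4}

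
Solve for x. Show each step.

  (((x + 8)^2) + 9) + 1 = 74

Step 1. [(((x + 8)^2) + 9) + 1 = 74] +1 is outermost — subtract 1 both sides. So sub: ((x + 8)^2) + 9 = 73.
Step 2. [((x + 8)^2) + 9 = 73] +9 is outermost — subtract 9 both sides. So sub: (x + 8)^2 = 64.
Step 3. [(x + 8)^2 = 64] LHS squared, RHS 64 ≥ 0: apply √ (±), so sqrt: x + 8 = 8 or -8.
Step 4. [x + 8 = 8 or -8] peel the +8: subtract 8 from each side. So sub: x = 0 or -16.

Answer: x ∈ {-16, 0}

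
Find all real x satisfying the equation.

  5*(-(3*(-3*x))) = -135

Step 1. [5*(-(3*(-3*x))) = -135] 5·(inner) — divide through by 5. So div: -(3*(-3*x)) = -27.
Step 2. [-(3*(-3*x)) = -27] LHS negated; negate both sides. So neg: 3*(-3*x) = 27.
Step 3. [3*(-3*x) = 27] 3 out front; divide by 3, so div: -3*x = 9.
Step 4. [-3*x = 9] LHS = -3·(…); ÷-3 both sides. So div: x = -3.

Answer: x ∈ {-3}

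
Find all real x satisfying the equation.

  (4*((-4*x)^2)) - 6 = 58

Step 1. [(4*((-4*x)^2)) - 6 = 58] -6 is outermost — add 6 both sides. So sub: 4*((-4*x)^2) = 64.
Step 2. [4*((-4*x)^2) = 64] LHS = 4·(…); ÷4 both sides, so div: (-4*x)^2 = 16.
Step 3. [(-4*x)^2 = 16] √ both sides: 16 ≥ 0 gives two branches, so sqrt: -4*x = 4 or -4.
Step 4. [-4*x = 4 or -4] leading coefficient -4: divide by -4, so div: x = -1 or 1.

Answer: x ∈ {-1, 1}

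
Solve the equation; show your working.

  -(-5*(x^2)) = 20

Step 1. [-(-5*(x^2)) = 20] leading − — multiply by −1 ⇒ neg: -5*(x^2) = -20.
Step 2. [-5*(x^2) = -20] -5·(inner) — divide through by -5 ⇒ div: x^2 = 4.
Step 3. [x^2 = 4] √ both sides: 4 ≥ 0 gives two branches. So sqrt: x = 2 or -2.

Answer: x ∈ {-2, 2}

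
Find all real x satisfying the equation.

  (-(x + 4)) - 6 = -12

Step 1. [(-(x + 4)) - 6 = -12] peel the -6: add 6 from each side ⇒ sub: -(x + 4) = -6.
Step 2. [-(x + 4) = -6] leading − — multiply by −1. So neg: x + 4 = 6.
Step 3. [x + 4 = 6] 4 comes off first (subtract 4). So sub: x = 2.

Answer: x ∈ {2}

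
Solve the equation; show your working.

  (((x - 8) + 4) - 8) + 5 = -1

Step 1. [(((x - 8) + 4) - 8) + 5 = -1] +5 is outermost — subtract 5 both sides. So sub: ((x - 8) + 4) - 8 = -6.
Step 2. [((x - 8) + 4) - 8 = -6] the outer -8 inverts by adding 8, so sub: (x - 8) + 4 = 2.
Step 3. [(x - 8) + 4 = 2] subtract 4: x sits inside (… + 4). So sub: x - 8 = -2.
Step 4. [x - 8 = -2] -8 is outermost — add 8 both sides ⇒ sub: x = 6.

Answer: x ∈ {6}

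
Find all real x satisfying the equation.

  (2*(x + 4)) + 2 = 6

Step 1. [(2*(x + 4)) + 2 = 6] 2 | LHS and 2 | 6: pull 2 out, so factor: (x + 4) + 1 = 3.
Step 2. [(x + 4) + 1 = 3] subtract 1: x sits inside (… + 1) ⇒ sub: x + 4 = 2.
Step 3. [x + 4 = 2] 4 comes off first (subtract 4), so sub: x = -2.

Answer: x ∈ {-2}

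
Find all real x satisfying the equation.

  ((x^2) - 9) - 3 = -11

Step 1. [((x^2) - 9) - 3 = -11] 3 comes off first (add 3). So sub: (x^2) - 9 = -8.
Step 2. [(x^2) - 9 = -8] 9 comes off first (add 9) ⇒ sub: x^2 = 1.
Step 3. [x^2 = 1] √ both sides: 1 ≥ 0 gives two branches ⇒ sqrt: x = 1 or -1.

Answer: x ∈ {-1, 1}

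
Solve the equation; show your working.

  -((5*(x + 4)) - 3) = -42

Step 1. [-((5*(x + 4)) - 3) = -42] LHS negated; negate both sides. So neg: (5*(x + 4)) - 3 = 42.
Step 2. [(5*(x + 4)) - 3 = 42] peel the -3: add 3 from each side, so sub: 5*(x + 4) = 45.
Step 3. [5*(x + 4) = 45] leading coefficient 5: divide by 5 ⇒ div: x + 4 = 9.
Step 4. [x + 4 = 9] the outer +4 inverts by subtracting 4, so sub: x = 5.

Answer: x ∈ {5}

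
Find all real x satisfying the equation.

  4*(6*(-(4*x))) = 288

Step 1. [4*(6*(-(4*x))) = 288] LHS = 4·(…); ÷4 both sides ⇒ div: 6*(-(4*x)) = 72.
Step 2. [6*(-(4*x)) = 72] leading coefficient 6: divide by 6, so div: -(4*x) = 12.
Step 3. [-(4*x) = 12] LHS negated; negate both sides, so neg: 4*x = -12.
Step 4. [4*x = -12] leading coefficient 4: divide by 4. So div: x = -3.

Answer: x ∈ {-3}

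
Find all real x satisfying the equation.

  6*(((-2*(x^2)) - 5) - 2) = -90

Step 1. [6*(((-2*(x^2)) - 5) - 2) = -90] divide by the outer 6 ⇒ div: ((-2*(x^2)) - 5) - 2 = -15.
Step 2. [((-2*(x^2)) - 5) - 2 = -15] -2 is outermost — add 2 both sides ⇒ sub: (-2*(x^2)) - 5 = -13.
Step 3. [(-2*(x^2)) - 5 = -13] add 5: x sits inside (… - 5), so sub: -2*(x^2) = -8.
Step 4. [-2*(x^2) = -8] -2·(inner) — divide through by -2 ⇒ div: x^2 = 4.
Step 5. [x^2 = 4] √ both sides: 4 ≥ 0 gives two branches, so sqrt: x = 2 or -2.

Answer: x ∈ {-2, 2}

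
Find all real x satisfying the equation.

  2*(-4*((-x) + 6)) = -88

Step 1. [2*(-4*((-x) + 6)) = -88] 2·(inner) — divide through by 2 ⇒ div: -4*((-x) + 6) = -44.
Step 2. [-4*((-x) + 6) = -44] -4 out front; divide by -4, so div: (-x) + 6 = 11.
Step 3. [(-x) + 6 = 11] the outer +6 inverts by subtracting 6. So sub: -x = 5.
Step 4. [-x = 5] LHS negated; negate both sides. So neg: x = -5.

Answer: x ∈ {-5}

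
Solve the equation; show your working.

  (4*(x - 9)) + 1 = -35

Step 1. [(4*(x - 9)) + 1 = -35] +1 is outermost — subtract 1 both sides. So sub: 4*(x - 9) = -36.
Step 2. [4*(x - 9) = -36] 4 out front; divide by 4 ⇒ div: x - 9 = -9.
Step 3. [x - 9 = -9] the outer -9 inverts by adding 9 ⇒ sub: x = 0.

Answer: x ∈ {0}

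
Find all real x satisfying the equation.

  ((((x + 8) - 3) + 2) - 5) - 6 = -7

Step 1. [((((x + 8) - 3) + 2) - 5) - 6 = -7] peel the -6: add 6 from each side, so sub: (((x + 8) - 3) + 2) - 5 = -1.
Step 2. [(((x + 8) - 3) + 2) - 5 = -1] the outer -5 inverts by adding 5 ⇒ sub: ((x + 8) - 3) + 2 = 4.
Step 3. [((x + 8) - 3) + 2 = 4] peel the +2: subtract 2 from each side. So sub: (x + 8) - 3 = 2.
Step 4. [(x + 8) - 3 = 2] 3 comes off first (add 3) ⇒ sub: x + 8 = 5.
Step 5. [x + 8 = 5] 8 comes off first (subtract 8) ⇒ sub: x = -3.

Answer: x ∈ {-3}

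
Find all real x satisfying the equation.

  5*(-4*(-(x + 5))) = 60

Step 1. [5*(-4*(-(x + 5))) = 60] divide by the outer 5, so div: -4*(-(x + 5)) = 12.
Step 2. [-4*(-(x + 5)) = 12] leading coefficient -4: divide by -4, so div: -(x + 5) = -3.
Step 3. [-(x + 5) = -3] flip signs both sides, so neg: x + 5 = 3.
Step 4. [x + 5 = 3] subtract 5: x sits inside (… + 5) ⇒ sub: x = -2.

Answer: x ∈ {-2}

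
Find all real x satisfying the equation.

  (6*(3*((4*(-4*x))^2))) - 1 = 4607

Step 1. [(6*(3*((4*(-4*x))^2))) - 1 = 4607] peel the -1: add 1 from each side, so sub: 6*(3*((4*(-4*x))^2)) = 4608.
Step 2. [6*(3*((4*(-4*x))^2)) = 4608] 6·(inner) — divide through by 6, so div: 3*((4*(-4*x))^2) = 768.
Step 3. [3*((4*(-4*x))^2) = 768] leading coefficient 3: divide by 3 ⇒ div: (4*(-4*x))^2 = 256.
Step 4. [(4*(-4*x))^2 = 256] √ both sides: 256 ≥ 0 gives two branches, so sqrt: 4*(-4*x) = 16 or -16.
Step 5. [4*(-4*x) = 16 or -16] 4·(inner) — divide through by 4. So div: -4*x = 4 or -4.
Step 6. [-4*x = 4 or -4] leading coefficient -4: divide by -4, so div: x = -1 or 1.

Answer: x ∈ {-1, 1}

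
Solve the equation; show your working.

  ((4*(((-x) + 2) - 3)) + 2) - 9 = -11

Step 1. [((4*(((-x) + 2) - 3)) + 2) - 9 = -11] add 9: x sits inside (… - 9), so sub: (4*(((-x) + 2) - 3)) + 2 = -2.
Step 2. [(4*(((-x) + 2) - 3)) + 2 = -2] peel the +2: subtract 2 from each side. So sub: 4*(((-x) + 2) - 3) = -4.
Step 3. [4*(((-x) + 2) - 3) = -4] divide by the outer 4, so div: ((-x) + 2) - 3 = -1.
Step 4. [((-x) + 2) - 3 = -1] peel the -3: add 3 from each side, so sub: (-x) + 2 = 2.
Step 5. [(-x) + 2 = 2] subtract 2: x sits inside (… + 2) ⇒ sub: -x = 0.
Step 6. [-x = 0] leading − — multiply by −1, so neg: x = 0.

Answer: x ∈ {0}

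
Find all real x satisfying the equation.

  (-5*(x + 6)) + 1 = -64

Step 1. [(-5*(x + 6)) + 1 = -64] the outer +1 inverts by subtracting 1, so sub: -5*(x + 6) = -65.
Step 2. [-5*(x + 6) = -65] -5·(inner) — divide through by -5. So div: x + 6 = 13.
Step 3. [x + 6 = 13] peel the +6: subtract 6 from each side. So sub: x = 7.

Answer: x ∈ {7}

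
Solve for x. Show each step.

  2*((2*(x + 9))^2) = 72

Step 1. [2*((2*(x + 9))^2) = 72] LHS = 2·(…); ÷2 both sides. So div: (2*(x + 9))^2 = 36.
Step 2. [(2*(x + 9))^2 = 36] 36 ≥ 0, LHS is (·)² — take ±√ ⇒ sqrt: 2*(x + 9) = 6 or -6.
Step 3. [2*(x + 9) = 6 or -6] leading coefficient 2: divide by 2, so div: x + 9 = 3 or -3.
Step 4. [x + 9 = 3 or -3] peel the +9: subtract 9 from each side. So sub: x = -6 or -12.

Answer: x ∈ {-12, -6}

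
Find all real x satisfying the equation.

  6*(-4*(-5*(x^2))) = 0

Step 1. [6*(-4*(-5*(x^2))) = 0] divide by the outer 6, so div: -4*(-5*(x^2)) = 0.
Step 2. [-4*(-5*(x^2)) = 0] divide by the outer -4 ⇒ div: -5*(x^2) = 0.
Step 3. [-5*(x^2) = 0] LHS = -5·(…); ÷-5 both sides ⇒ div: x^2 = 0.
Step 4. [x^2 = 0] LHS squared, RHS 0 ≥ 0: apply √ (±) ⇒ sqrt: x = 0.

Answer: x ∈ {0}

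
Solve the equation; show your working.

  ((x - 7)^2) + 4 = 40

Step 1. [((x - 7)^2) + 4 = 40] peel the +4: subtract 4 from each side, so sub: (x - 7)^2 = 36.
Step 2. [(x - 7)^2 = 36] LHS squared, RHS 36 ≥ 0: apply √ (±), so sqrt: x - 7 = 6 or -6.
Step 3. [x - 7 = 6 or -6] the outer -7 inverts by adding 7. So sub: x = 13 or 1.

Answer: x ∈ {1, 13}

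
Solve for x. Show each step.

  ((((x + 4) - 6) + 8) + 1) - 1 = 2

Step 1. [((((x + 4) - 6) + 8) + 1) - 1 = 2] peel the -1: add 1 from each side ⇒ sub: (((x + 4) - 6) + 8) + 1 = 3.
Step 2. [(((x + 4) - 6) + 8) + 1 = 3] subtract 1: x sits inside (… + 1) ⇒ sub: ((x + 4) - 6) + 8 = 2.
Step 3. [((x + 4) - 6) + 8 = 2] subtract 8: x sits inside (… + 8). So sub: (x + 4) - 6 = -6.
Step 4. [(x + 4) - 6 = -6] add 6: x sits inside (… - 6) ⇒ sub: x + 4 = 0.
Step 5. [x + 4 = 0] subtract 4: x sits inside (… + 4). So sub: x = -4.

Answer: x ∈ {-4}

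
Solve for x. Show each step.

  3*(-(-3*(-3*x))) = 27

Step 1. [3*(-(-3*(-3*x))) = 27] LHS = 3·(…); ÷3 both sides, so div: -(-3*(-3*x)) = 9.
Step 2. [-(-3*(-3*x)) = 9] leading − — multiply by −1, so neg: -3*(-3*x) = -9.
Step 3. [-3*(-3*x) = -9] -3 out front; divide by -3. So div: -3*x = 3.
Step 4. [-3*x = 3] -3 out front; divide by -3. So div: x = -1.

Answer: x ∈ {-1}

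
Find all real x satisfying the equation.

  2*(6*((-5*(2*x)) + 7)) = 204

Step 1. [2*(6*((-5*(2*x)) + 7)) = 204] leading coefficient 2: divide by 2 ⇒ div: 6*((-5*(2*x)) + 7) = 102.
Step 2. [6*((-5*(2*x)) + 7) = 102] 6·(inner) — divide through by 6, so div: (-5*(2*x)) + 7 = 17.
Step 3. [(-5*(2*x)) + 7 = 17] the outer +7 inverts by subtracting 7, so sub: -5*(2*x) = 10.
Step 4. [-5*(2*x) = 10] -5 out front; divide by -5. So div: 2*x = -2.
Step 5. [2*x = -2] LHS = 2·(…); ÷2 both sides ⇒ div: x = -1.

Answer: x ∈ {-1}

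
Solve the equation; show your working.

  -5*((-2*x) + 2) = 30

Step 1. [-5*((-2*x) + 2) = 30] leading coefficient -5: divide by -5, so div: (-2*x) + 2 = -6.
Step 2. [(-2*x) + 2 = -6] -2 divides every term; factor it out, so factor: x - 1 = 3.
Step 3. [x - 1 = 3] add 1: x sits inside (… - 1). So sub: x = 4.

Answer: x ∈ {4}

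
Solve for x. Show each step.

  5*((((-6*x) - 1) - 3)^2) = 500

Step 1. [5*((((-6*x) - 1) - 3)^2) = 500] 5·(inner) — divide through by 5, so div: (((-6*x) - 1) - 3)^2 = 100.
Step 2. [(((-6*x) - 1) - 3)^2 = 100] LHS squared, RHS 100 ≥ 0: apply √ (±). So sqrt: ((-6*x) - 1) - 3 = 10 or -10.
Step 3. [((-6*x) - 1) - 3 = 10 or -10] -3 is outermost — add 3 both sides, so sub: (-6*x) - 1 = 13 or -7.
Step 4. [(-6*x) - 1 = 13 or -7] 1 comes off first (add 1) ⇒ sub: -6*x = 14 or -6.
Step 5. [-6*x = 14 or -6] -6 out front; divide by -6, so div: x = -7/3 or 1.

Answer: x ∈ {-7/3, 1}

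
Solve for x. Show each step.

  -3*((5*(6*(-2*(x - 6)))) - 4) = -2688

Step 1. [-3*((5*(6*(-2*(x - 6)))) - 4) = -2688] leading coefficient -3: divide by -3 ⇒ div: (5*(6*(-2*(x - 6)))) - 4 = 896.
Step 2. [(5*(6*(-2*(x - 6)))) - 4 = 896] the outer -4 inverts by adding 4. So sub: 5*(6*(-2*(x - 6))) = 900.
Step 3. [5*(6*(-2*(x - 6))) = 900] 5 out front; divide by 5. So div: 6*(-2*(x - 6)) = 180.
Step 4. [6*(-2*(x - 6)) = 180] 6 out front; divide by 6 ⇒ div: -2*(x - 6) = 30.
Step 5. [-2*(x - 6) = 30] divide by the outer -2 ⇒ div: x - 6 = -15.
Step 6. [x - 6 = -15] -6 is outermost — add 6 both sides. So sub: x = -9.

Answer: x ∈ {-9}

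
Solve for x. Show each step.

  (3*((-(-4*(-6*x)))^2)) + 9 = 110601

Step 1. [(3*((-(-4*(-6*x)))^2)) + 9 = 110601] the outer +9 inverts by subtracting 9 ⇒ sub: 3*((-(-4*(-6*x)))^2) = 110592.
Step 2. [3*((-(-4*(-6*x)))^2) = 110592] 3·(inner) — divide through by 3, so div: (-(-4*(-6*x)))^2 = 36864.
Step 3. [(-(-4*(-6*x)))^2 = 36864] LHS squared, RHS 36864 ≥ 0: apply √ (±) ⇒ sqrt: -(-4*(-6*x)) = 192 or -192.
Step 4. [-(-4*(-6*x)) = 192 or -192] leading − — multiply by −1, so neg: -4*(-6*x) = -192 or 192.
Step 5. [-4*(-6*x) = -192 or 192] LHS = -4·(…); ÷-4 both sides ⇒ div: -6*x = 48 or -48.
Step 6. [-6*x = 48 or -48] LHS = -6·(…); ÷-6 both sides, so div: x = -8 or 8.

Answer: x ∈ {-8, 8}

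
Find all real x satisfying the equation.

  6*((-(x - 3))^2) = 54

Step 1. [6*((-(x - 3))^2) = 54] divide by the outer 6 ⇒ div: (-(x - 3))^2 = 9.
Step 2. [(-(x - 3))^2 = 9] LHS squared, RHS 9 ≥ 0: apply √ (±). So sqrt: -(x - 3) = 3 or -3.
Step 3. [-(x - 3) = 3 or -3] leading − — multiply by −1, so neg: x - 3 = -3 or 3.
Step 4. [x - 3 = -3 or 3] -3 is outermost — add 3 both sides, so sub: x = 0 or 6.

Answer: x ∈ {0, 6}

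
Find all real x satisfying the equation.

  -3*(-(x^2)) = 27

Step 1. [-3*(-(x^2)) = 27] leading coefficient -3: divide by -3 ⇒ div: -(x^2) = -9.
Step 2. [-(x^2) = -9] flip signs both sides ⇒ neg: x^2 = 9.
Step 3. [x^2 = 9] LHS squared, RHS 9 ≥ 0: apply √ (±) ⇒ sqrt: x = 3 or -3.

Answer: x ∈ {-3, 3}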